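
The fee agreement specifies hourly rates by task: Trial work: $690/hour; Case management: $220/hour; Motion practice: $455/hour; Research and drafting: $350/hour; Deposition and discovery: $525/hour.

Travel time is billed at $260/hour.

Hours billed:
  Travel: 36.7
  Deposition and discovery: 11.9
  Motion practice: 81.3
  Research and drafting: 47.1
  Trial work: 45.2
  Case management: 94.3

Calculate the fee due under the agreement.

$121,200.00

Trial work: 45.2 × $690 = $31,188.00
Case management: 94.3 × $220 = $20,746.00
Motion practice: 81.3 × $455 = $36,991.50
Research and drafting: 47.1 × $350 = $16,485.00
Deposition and discovery: 11.9 × $525 = $6,247.50
Subtotal: $31,188.00 + $20,746.00 + $36,991.50 + $16,485.00 + $6,247.50 = $111,658.00
Travel: 36.7 × $260 = $9,542.00
Total: $111,658.00 + $9,542.00 = $121,200.00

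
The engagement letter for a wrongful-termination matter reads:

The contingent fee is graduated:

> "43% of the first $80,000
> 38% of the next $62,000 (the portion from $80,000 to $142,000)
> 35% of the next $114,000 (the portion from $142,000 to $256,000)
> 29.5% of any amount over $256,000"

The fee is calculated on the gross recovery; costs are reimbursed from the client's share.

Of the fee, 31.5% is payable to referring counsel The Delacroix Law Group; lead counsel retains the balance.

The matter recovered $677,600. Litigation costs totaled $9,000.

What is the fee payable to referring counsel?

Fee base is the gross recovery, $677,600; costs are reimbursed separately.
First $80,000 at 43% = $34,400.00
Next $62,000 at 38% = $23,560.00
Next $114,000 at 35% = $39,900.00
Remaining $421,600 at 29.5% = $124,372.00
Fee: $34,400.00 + $23,560.00 + $39,900.00 + $124,372.00 = $222,232.00
Referral share: 31.5% of $222,232.00 = $70,003.08; lead counsel retains $222,232.00 − $70,003.08 = $152,228.92.

$70,003.08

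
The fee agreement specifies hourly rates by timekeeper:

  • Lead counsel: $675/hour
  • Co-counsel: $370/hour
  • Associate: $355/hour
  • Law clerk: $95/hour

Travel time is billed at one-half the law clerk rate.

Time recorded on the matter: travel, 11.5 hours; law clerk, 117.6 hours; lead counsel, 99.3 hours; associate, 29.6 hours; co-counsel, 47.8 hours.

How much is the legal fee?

Lead counsel: 99.3 × $675 = $67,027.50
Co-counsel: 47.8 × $370 = $17,686.00
Associate: 29.6 × $355 = $10,508.00
Law clerk: 117.6 × $95 = $11,172.00
Subtotal: $67,027.50 + $17,686.00 + $10,508.00 + $11,172.00 = $106,393.50
Travel: 11.5 × ($95 ÷ 2) = 11.5 × $47.50 = $546.25
Total: $106,393.50 + $546.25 = $106,939.75

$106,939.75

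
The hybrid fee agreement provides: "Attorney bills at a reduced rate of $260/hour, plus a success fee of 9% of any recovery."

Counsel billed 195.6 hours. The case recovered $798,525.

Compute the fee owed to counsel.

Hourly: 195.6 × $260 = $50,856.00
Success fee: 9% of $798,525 = $71,867.25
Total: $50,856.00 + $71,867.25 = $122,723.25

$122,723.25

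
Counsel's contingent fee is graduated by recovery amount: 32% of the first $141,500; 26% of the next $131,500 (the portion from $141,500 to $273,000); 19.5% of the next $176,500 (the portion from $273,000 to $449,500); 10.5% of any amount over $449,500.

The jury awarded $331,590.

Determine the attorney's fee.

$90,895.05

First $141,500 at 32% = $45,280.00
Next $131,500 at 26% = $34,190.00
Remaining $58,590 at 19.5% = $11,425.05
Fee: $45,280.00 + $34,190.00 + $11,425.05 = $90,895.05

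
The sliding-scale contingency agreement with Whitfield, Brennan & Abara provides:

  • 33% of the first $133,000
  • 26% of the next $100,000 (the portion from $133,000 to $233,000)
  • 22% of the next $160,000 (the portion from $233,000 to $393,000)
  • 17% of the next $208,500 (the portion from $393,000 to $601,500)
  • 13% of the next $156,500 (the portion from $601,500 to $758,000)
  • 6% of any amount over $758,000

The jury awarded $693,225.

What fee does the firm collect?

First $133,000 at 33% = $43,890.00
Next $100,000 at 26% = $26,000.00
Next $160,000 at 22% = $35,200.00
Next $208,500 at 17% = $35,445.00
Remaining $91,725 at 13% = $11,924.25
Fee: $43,890.00 + $26,000.00 + $35,200.00 + $35,445.00 + $11,924.25 = $152,459.25

$152,459.25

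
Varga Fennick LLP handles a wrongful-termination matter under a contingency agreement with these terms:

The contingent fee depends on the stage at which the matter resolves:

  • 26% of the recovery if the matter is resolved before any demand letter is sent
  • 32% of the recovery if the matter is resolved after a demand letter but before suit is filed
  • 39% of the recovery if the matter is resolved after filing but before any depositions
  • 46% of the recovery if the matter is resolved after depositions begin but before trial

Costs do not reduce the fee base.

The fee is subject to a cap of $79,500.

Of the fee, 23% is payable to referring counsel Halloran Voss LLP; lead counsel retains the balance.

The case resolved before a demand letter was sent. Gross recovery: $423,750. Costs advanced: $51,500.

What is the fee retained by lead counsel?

$61,215.00

Fee base is the gross recovery, $423,750; costs are reimbursed separately.
The matter resolved before a demand letter was sent, so the 26% rate applies.
$423,750 × 26% = $110,175.00
$110,175.00 exceeds the $79,500 cap, so the fee is capped at $79,500.00.
Referral share: 23% of $79,500.00 = $18,285.00; lead counsel retains $79,500.00 − $18,285.00 = $61,215.00.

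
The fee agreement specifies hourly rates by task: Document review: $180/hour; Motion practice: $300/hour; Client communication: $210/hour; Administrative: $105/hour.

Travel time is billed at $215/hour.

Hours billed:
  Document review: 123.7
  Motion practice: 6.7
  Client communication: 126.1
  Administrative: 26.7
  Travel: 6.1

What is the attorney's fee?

Document review: 123.7 × $180 = $22,266.00
Motion practice: 6.7 × $300 = $2,010.00
Client communication: 126.1 × $210 = $26,481.00
Administrative: 26.7 × $105 = $2,803.50
Subtotal: $22,266.00 + $2,010.00 + $26,481.00 + $2,803.50 = $53,560.50
Travel: 6.1 × $215 = $1,311.50
Total: $53,560.50 + $1,311.50 = $54,872.00

$54,872.00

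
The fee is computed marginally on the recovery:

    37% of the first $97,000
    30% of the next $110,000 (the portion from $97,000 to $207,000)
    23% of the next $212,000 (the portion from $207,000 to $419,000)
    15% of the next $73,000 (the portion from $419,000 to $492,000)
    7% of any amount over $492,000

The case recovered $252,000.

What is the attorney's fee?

First $97,000 at 37% = $35,890.00
Next $110,000 at 30% = $33,000.00
Remaining $45,000 at 23% = $10,350.00
Fee: $35,890.00 + $33,000.00 + $10,350.00 = $79,240.00

$79,240.00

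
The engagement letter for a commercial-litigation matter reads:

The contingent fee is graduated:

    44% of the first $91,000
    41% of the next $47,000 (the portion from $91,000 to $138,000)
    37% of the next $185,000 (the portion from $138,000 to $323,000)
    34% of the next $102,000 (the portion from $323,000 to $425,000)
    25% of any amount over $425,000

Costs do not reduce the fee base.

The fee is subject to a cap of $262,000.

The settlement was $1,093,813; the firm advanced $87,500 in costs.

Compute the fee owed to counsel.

$262,000.00

Fee base is the gross recovery, $1,093,813; costs are reimbursed separately.
First $91,000 at 44% = $40,040.00
Next $47,000 at 41% = $19,270.00
Next $185,000 at 37% = $68,450.00
Next $102,000 at 34% = $34,680.00
Remaining $668,813 at 25% = $167,203.25
Fee: $40,040.00 + $19,270.00 + $68,450.00 + $34,680.00 + $167,203.25 = $329,643.25
$329,643.25 exceeds the $262,000 cap, so the fee is capped at $262,000.00.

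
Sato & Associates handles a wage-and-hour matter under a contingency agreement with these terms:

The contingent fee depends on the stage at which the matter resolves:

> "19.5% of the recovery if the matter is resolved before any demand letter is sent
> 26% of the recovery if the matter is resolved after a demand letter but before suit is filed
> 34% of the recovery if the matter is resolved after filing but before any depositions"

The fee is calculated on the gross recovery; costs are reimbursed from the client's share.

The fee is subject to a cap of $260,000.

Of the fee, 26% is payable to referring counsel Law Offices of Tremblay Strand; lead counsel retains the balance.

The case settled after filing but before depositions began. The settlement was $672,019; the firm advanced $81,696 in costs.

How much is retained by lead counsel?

Fee base is the gross recovery, $672,019; costs are reimbursed separately.
The matter settled after filing but before depositions began, so the 34% rate applies.
$672,019 × 34% = $228,486.46
$228,486.46 is under the $260,000 cap.
Referral share: 26% of $228,486.46 = $59,406.48; lead counsel retains $228,486.46 − $59,406.48 = $169,079.98.

$169,079.98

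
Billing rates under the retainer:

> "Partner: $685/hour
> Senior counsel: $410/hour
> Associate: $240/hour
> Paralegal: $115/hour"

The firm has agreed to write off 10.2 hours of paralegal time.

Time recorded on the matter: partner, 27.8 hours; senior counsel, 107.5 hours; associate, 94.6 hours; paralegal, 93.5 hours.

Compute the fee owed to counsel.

Partner: 27.8 × $685 = $19,043.00
Senior counsel: 107.5 × $410 = $44,075.00
Associate: 94.6 × $240 = $22,704.00
Paralegal: 93.5 × $115 = $10,752.50
Subtotal: $96,574.50
Write-off: 10.2 × $115 = $1,173.00
Total: $96,574.50 − $1,173.00 = $95,401.50

$95,401.50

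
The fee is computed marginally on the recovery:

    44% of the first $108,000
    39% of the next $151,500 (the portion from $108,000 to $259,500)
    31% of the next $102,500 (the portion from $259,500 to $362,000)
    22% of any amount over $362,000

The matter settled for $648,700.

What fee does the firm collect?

First $108,000 at 44% = $47,520.00
Next $151,500 at 39% = $59,085.00
Next $102,500 at 31% = $31,775.00
Remaining $286,700 at 22% = $63,074.00
Fee: $47,520.00 + $59,085.00 + $31,775.00 + $63,074.00 = $201,454.00

$201,454.00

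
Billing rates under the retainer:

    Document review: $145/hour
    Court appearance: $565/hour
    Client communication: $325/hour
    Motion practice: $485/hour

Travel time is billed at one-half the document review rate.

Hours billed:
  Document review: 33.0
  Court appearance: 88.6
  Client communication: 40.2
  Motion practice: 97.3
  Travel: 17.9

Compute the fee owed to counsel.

Document review: 33.0 × $145 = $4,785.00
Court appearance: 88.6 × $565 = $50,059.00
Client communication: 40.2 × $325 = $13,065.00
Motion practice: 97.3 × $485 = $47,190.50
Subtotal: $4,785.00 + $50,059.00 + $13,065.00 + $47,190.50 = $115,099.50
Travel: 17.9 × ($145 ÷ 2) = 17.9 × $72.50 = $1,297.75
Total: $115,099.50 + $1,297.75 = $116,397.25

$116,397.25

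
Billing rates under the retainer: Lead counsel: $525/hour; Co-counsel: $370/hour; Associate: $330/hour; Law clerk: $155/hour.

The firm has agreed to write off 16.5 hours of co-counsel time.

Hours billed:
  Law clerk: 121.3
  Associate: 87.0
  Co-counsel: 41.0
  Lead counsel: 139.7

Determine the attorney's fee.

$129,919.00

Lead counsel: 139.7 × $525 = $73,342.50
Co-counsel: 41.0 × $370 = $15,170.00
Associate: 87.0 × $330 = $28,710.00
Law clerk: 121.3 × $155 = $18,801.50
Subtotal: $136,024.00
Write-off: 16.5 × $370 = $6,105.00
Total: $136,024.00 − $6,105.00 = $129,919.00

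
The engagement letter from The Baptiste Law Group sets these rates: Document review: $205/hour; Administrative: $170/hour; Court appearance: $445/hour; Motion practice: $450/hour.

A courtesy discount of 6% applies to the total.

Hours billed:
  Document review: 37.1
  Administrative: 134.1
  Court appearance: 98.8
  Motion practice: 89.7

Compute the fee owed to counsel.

Document review: 37.1 × $205 = $7,605.50
Administrative: 134.1 × $170 = $22,797.00
Court appearance: 98.8 × $445 = $43,966.00
Motion practice: 89.7 × $450 = $40,365.00
Subtotal: $114,733.50
Less 6% discount: −$6,884.01
Total: $114,733.50 − $6,884.01 = $107,849.49

$107,849.49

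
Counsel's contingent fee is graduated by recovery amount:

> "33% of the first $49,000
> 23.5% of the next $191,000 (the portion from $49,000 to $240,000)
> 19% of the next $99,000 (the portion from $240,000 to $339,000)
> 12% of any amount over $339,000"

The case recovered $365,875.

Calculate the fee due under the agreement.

First $49,000 at 33% = $16,170.00
Next $191,000 at 23.5% = $44,885.00
Next $99,000 at 19% = $18,810.00
Remaining $26,875 at 12% = $3,225.00
Fee: $16,170.00 + $44,885.00 + $18,810.00 + $3,225.00 = $83,090.00

$83,090.00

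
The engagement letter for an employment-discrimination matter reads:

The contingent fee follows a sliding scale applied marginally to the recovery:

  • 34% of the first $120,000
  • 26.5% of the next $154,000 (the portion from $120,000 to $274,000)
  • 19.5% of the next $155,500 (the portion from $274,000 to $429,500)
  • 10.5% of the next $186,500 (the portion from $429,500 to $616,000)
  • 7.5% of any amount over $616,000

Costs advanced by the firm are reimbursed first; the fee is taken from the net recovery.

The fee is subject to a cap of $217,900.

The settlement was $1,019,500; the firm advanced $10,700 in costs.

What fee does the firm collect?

Fee base (net of costs): $1,019,500 − $10,700 = $1,008,800
First $120,000 at 34% = $40,800.00
Next $154,000 at 26.5% = $40,810.00
Next $155,500 at 19.5% = $30,322.50
Next $186,500 at 10.5% = $19,582.50
Remaining $392,800 at 7.5% = $29,460.00
Fee: $40,800.00 + $40,810.00 + $30,322.50 + $19,582.50 + $29,460.00 = $160,975.00
$160,975.00 is under the $217,900 cap.

$160,975.00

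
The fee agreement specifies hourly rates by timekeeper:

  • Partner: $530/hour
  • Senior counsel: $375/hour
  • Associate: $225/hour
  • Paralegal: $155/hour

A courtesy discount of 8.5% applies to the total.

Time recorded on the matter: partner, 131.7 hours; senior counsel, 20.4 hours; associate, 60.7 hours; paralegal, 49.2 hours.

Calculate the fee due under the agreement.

Partner: 131.7 × $530 = $69,801.00
Senior counsel: 20.4 × $375 = $7,650.00
Associate: 60.7 × $225 = $13,657.50
Paralegal: 49.2 × $155 = $7,626.00
Subtotal: $98,734.50
Less 8.5% discount: −$8,392.43
Total: $98,734.50 − $8,392.43 = $90,342.07

$90,342.07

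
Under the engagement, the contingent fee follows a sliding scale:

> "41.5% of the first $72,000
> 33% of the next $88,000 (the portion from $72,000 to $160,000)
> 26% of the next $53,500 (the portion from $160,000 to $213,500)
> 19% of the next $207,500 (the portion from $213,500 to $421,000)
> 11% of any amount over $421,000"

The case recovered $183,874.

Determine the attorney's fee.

$65,127.24

First $72,000 at 41.5% = $29,880.00
Next $88,000 at 33% = $29,040.00
Remaining $23,874 at 26% = $6,207.24
Fee: $29,880.00 + $29,040.00 + $6,207.24 = $65,127.24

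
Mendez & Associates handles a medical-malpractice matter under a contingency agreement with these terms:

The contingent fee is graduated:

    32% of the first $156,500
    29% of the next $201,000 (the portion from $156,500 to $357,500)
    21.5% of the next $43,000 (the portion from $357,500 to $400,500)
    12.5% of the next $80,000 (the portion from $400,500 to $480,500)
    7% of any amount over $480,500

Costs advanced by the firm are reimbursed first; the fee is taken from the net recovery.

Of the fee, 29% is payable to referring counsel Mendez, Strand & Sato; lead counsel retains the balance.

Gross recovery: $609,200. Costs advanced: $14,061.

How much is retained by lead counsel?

Fee base (net of costs): $609,200 − $14,061 = $595,139
First $156,500 at 32% = $50,080.00
Next $201,000 at 29% = $58,290.00
Next $43,000 at 21.5% = $9,245.00
Next $80,000 at 12.5% = $10,000.00
Remaining $114,639 at 7% = $8,024.73
Fee: $50,080.00 + $58,290.00 + $9,245.00 + $10,000.00 + $8,024.73 = $135,639.73
Referral share: 29% of $135,639.73 = $39,335.52; lead counsel retains $135,639.73 − $39,335.52 = $96,304.21.

$96,304.21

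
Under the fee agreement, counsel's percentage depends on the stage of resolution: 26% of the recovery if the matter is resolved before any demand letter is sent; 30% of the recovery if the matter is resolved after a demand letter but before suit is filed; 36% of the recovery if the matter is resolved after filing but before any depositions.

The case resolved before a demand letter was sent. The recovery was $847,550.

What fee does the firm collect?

$220,363.00

The matter resolved before a demand letter was sent, so the 26% rate applies.
$847,550 × 26% = $220,363.00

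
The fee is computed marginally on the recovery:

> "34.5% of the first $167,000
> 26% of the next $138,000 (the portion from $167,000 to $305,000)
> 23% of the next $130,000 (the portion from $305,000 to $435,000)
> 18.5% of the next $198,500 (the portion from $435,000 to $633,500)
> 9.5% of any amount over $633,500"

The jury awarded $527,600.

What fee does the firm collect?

$140,526.00

First $167,000 at 34.5% = $57,615.00
Next $138,000 at 26% = $35,880.00
Next $130,000 at 23% = $29,900.00
Remaining $92,600 at 18.5% = $17,131.00
Fee: $57,615.00 + $35,880.00 + $29,900.00 + $17,131.00 = $140,526.00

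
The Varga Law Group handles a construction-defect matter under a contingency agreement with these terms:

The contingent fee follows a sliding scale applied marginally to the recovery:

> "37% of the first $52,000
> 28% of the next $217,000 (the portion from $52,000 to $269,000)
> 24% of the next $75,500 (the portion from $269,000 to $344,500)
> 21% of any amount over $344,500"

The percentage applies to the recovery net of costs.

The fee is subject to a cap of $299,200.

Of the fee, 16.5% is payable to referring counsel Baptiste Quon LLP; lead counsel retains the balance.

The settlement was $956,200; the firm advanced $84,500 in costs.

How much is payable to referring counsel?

$34,457.28

Fee base (net of costs): $956,200 − $84,500 = $871,700
First $52,000 at 37% = $19,240.00
Next $217,000 at 28% = $60,760.00
Next $75,500 at 24% = $18,120.00
Remaining $527,200 at 21% = $110,712.00
Fee: $19,240.00 + $60,760.00 + $18,120.00 + $110,712.00 = $208,832.00
$208,832.00 is under the $299,200 cap.
Referral share: 16.5% of $208,832.00 = $34,457.28; lead counsel retains $208,832.00 − $34,457.28 = $174,374.72.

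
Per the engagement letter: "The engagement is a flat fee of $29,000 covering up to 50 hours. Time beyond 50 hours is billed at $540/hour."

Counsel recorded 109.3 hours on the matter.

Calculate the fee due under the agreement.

$61,022.00

Flat fee: $29,000.00
Excess hours: 109.3 − 50 = 59.3
Overrun: 59.3 × $540 = $32,022.00
Total: $29,000.00 + $32,022.00 = $61,022.00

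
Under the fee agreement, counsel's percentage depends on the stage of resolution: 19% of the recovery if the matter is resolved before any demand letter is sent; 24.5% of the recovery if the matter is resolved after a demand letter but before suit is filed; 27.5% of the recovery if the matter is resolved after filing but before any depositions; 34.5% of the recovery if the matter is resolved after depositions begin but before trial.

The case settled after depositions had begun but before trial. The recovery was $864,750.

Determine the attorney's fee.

$298,338.75

The matter settled after depositions had begun but before trial, so the 34.5% rate applies.
$864,750 × 34.5% = $298,338.75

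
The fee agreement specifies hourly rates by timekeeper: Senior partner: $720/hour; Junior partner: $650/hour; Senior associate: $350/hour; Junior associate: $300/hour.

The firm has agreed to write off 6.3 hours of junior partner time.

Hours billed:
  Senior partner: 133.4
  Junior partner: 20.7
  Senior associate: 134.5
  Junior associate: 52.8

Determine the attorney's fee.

$168,323.00

Senior partner: 133.4 × $720 = $96,048.00
Junior partner: 20.7 × $650 = $13,455.00
Senior associate: 134.5 × $350 = $47,075.00
Junior associate: 52.8 × $300 = $15,840.00
Subtotal: $172,418.00
Write-off: 6.3 × $650 = $4,095.00
Total: $172,418.00 − $4,095.00 = $168,323.00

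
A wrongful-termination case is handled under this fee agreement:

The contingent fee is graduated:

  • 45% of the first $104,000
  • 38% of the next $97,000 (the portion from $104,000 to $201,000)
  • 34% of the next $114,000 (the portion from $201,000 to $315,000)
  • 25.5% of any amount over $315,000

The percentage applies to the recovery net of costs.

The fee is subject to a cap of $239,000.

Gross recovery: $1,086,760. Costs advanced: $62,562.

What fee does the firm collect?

$239,000.00

Fee base (net of costs): $1,086,760 − $62,562 = $1,024,198
First $104,000 at 45% = $46,800.00
Next $97,000 at 38% = $36,860.00
Next $114,000 at 34% = $38,760.00
Remaining $709,198 at 25.5% = $180,845.49
Fee: $46,800.00 + $36,860.00 + $38,760.00 + $180,845.49 = $303,265.49
$303,265.49 exceeds the $239,000 cap, so the fee is capped at $239,000.00.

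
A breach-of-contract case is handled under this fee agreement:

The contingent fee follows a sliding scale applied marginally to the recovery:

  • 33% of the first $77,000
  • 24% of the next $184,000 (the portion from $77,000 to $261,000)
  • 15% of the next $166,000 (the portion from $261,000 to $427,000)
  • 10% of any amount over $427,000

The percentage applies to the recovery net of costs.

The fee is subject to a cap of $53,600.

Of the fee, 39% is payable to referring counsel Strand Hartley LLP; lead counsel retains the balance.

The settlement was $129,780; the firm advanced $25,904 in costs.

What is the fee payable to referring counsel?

$12,425.49

Fee base (net of costs): $129,780 − $25,904 = $103,876
First $77,000 at 33% = $25,410.00
Remaining $26,876 at 24% = $6,450.24
Fee: $25,410.00 + $6,450.24 = $31,860.24
$31,860.24 is under the $53,600 cap.
Referral share: 39% of $31,860.24 = $12,425.49; lead counsel retains $31,860.24 − $12,425.49 = $19,434.75.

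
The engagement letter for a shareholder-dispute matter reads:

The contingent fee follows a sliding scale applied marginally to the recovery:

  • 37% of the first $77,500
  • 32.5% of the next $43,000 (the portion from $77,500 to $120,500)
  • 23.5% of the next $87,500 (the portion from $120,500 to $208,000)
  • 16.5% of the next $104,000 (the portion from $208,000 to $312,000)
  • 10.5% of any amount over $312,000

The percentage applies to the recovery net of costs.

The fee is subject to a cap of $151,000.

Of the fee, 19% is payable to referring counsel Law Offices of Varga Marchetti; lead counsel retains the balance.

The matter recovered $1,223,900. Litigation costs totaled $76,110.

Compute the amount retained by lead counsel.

$122,310.00

Fee base (net of costs): $1,223,900 − $76,110 = $1,147,790
First $77,500 at 37% = $28,675.00
Next $43,000 at 32.5% = $13,975.00
Next $87,500 at 23.5% = $20,562.50
Next $104,000 at 16.5% = $17,160.00
Remaining $835,790 at 10.5% = $87,757.95
Fee: $28,675.00 + $13,975.00 + $20,562.50 + $17,160.00 + $87,757.95 = $168,130.45
$168,130.45 exceeds the $151,000 cap, so the fee is capped at $151,000.00.
Referral share: 19% of $151,000.00 = $28,690.00; lead counsel retains $151,000.00 − $28,690.00 = $122,310.00.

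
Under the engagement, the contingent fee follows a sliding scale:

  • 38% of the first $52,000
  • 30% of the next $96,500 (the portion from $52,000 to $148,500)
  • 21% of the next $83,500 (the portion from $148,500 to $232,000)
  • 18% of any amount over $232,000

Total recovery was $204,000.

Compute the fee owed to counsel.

$60,365.00

First $52,000 at 38% = $19,760.00
Next $96,500 at 30% = $28,950.00
Remaining $55,500 at 21% = $11,655.00
Fee: $19,760.00 + $28,950.00 + $11,655.00 = $60,365.00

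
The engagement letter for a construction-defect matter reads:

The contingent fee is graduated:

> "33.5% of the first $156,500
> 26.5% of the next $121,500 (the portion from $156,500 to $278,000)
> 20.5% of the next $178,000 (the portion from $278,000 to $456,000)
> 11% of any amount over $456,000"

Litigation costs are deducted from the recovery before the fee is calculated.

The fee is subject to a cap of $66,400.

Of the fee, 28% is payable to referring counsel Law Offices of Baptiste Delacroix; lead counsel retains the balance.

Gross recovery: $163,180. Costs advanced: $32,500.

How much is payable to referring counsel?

$12,257.78

Fee base (net of costs): $163,180 − $32,500 = $130,680
First $130,680 at 33.5% = $43,777.80
$43,777.80 is under the $66,400 cap.
Referral share: 28% of $43,777.80 = $12,257.78; lead counsel retains $43,777.80 − $12,257.78 = $31,520.02.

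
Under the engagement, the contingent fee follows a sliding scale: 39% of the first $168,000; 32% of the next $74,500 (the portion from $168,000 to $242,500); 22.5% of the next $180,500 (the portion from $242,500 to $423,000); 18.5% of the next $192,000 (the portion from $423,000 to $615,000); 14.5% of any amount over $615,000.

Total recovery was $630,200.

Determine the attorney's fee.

$167,696.50

First $168,000 at 39% = $65,520.00
Next $74,500 at 32% = $23,840.00
Next $180,500 at 22.5% = $40,612.50
Next $192,000 at 18.5% = $35,520.00
Remaining $15,200 at 14.5% = $2,204.00
Fee: $65,520.00 + $23,840.00 + $40,612.50 + $35,520.00 + $2,204.00 = $167,696.50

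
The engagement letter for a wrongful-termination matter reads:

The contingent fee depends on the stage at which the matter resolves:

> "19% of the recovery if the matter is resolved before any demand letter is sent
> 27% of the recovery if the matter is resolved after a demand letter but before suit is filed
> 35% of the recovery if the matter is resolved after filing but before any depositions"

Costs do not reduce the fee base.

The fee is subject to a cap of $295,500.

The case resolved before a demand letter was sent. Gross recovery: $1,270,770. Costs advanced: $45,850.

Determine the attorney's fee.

$241,446.30

Fee base is the gross recovery, $1,270,770; costs are reimbursed separately.
The matter resolved before a demand letter was sent, so the 19% rate applies.
$1,270,770 × 19% = $241,446.30
$241,446.30 is under the $295,500 cap.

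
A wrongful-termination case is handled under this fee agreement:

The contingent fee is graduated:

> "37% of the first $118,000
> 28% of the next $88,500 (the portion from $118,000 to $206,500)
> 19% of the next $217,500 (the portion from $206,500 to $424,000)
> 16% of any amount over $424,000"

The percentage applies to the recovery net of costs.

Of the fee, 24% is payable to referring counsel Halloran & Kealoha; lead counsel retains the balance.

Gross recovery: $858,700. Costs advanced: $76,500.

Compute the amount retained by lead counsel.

Fee base (net of costs): $858,700 − $76,500 = $782,200
First $118,000 at 37% = $43,660.00
Next $88,500 at 28% = $24,780.00
Next $217,500 at 19% = $41,325.00
Remaining $358,200 at 16% = $57,312.00
Fee: $43,660.00 + $24,780.00 + $41,325.00 + $57,312.00 = $167,077.00
Referral share: 24% of $167,077.00 = $40,098.48; lead counsel retains $167,077.00 − $40,098.48 = $126,978.52.

$126,978.52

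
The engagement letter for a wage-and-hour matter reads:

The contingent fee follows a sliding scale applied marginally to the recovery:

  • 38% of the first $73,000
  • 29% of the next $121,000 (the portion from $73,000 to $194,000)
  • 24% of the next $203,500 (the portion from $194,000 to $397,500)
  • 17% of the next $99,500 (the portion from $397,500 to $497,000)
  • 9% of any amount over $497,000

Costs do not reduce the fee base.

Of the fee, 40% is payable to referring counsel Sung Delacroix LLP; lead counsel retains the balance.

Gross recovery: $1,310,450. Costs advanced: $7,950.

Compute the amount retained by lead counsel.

$121,077.30

Fee base is the gross recovery, $1,310,450; costs are reimbursed separately.
First $73,000 at 38% = $27,740.00
Next $121,000 at 29% = $35,090.00
Next $203,500 at 24% = $48,840.00
Next $99,500 at 17% = $16,915.00
Remaining $813,450 at 9% = $73,210.50
Fee: $27,740.00 + $35,090.00 + $48,840.00 + $16,915.00 + $73,210.50 = $201,795.50
Referral share: 40% of $201,795.50 = $80,718.20; lead counsel retains $201,795.50 − $80,718.20 = $121,077.30.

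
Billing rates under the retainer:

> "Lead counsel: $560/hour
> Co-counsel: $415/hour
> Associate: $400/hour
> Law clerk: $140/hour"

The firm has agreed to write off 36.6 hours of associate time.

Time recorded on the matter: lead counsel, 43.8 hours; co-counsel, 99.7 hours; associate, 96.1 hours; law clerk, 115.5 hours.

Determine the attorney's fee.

$105,873.50

Lead counsel: 43.8 × $560 = $24,528.00
Co-counsel: 99.7 × $415 = $41,375.50
Associate: 96.1 × $400 = $38,440.00
Law clerk: 115.5 × $140 = $16,170.00
Subtotal: $120,513.50
Write-off: 36.6 × $400 = $14,640.00
Total: $120,513.50 − $14,640.00 = $105,873.50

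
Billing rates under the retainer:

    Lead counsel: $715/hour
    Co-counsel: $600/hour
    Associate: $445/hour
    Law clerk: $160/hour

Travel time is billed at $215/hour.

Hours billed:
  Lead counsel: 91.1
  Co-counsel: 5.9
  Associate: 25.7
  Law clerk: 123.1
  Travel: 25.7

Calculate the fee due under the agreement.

$105,334.50

Lead counsel: 91.1 × $715 = $65,136.50
Co-counsel: 5.9 × $600 = $3,540.00
Associate: 25.7 × $445 = $11,436.50
Law clerk: 123.1 × $160 = $19,696.00
Subtotal: $65,136.50 + $3,540.00 + $11,436.50 + $19,696.00 = $99,809.00
Travel: 25.7 × $215 = $5,525.50
Total: $99,809.00 + $5,525.50 = $105,334.50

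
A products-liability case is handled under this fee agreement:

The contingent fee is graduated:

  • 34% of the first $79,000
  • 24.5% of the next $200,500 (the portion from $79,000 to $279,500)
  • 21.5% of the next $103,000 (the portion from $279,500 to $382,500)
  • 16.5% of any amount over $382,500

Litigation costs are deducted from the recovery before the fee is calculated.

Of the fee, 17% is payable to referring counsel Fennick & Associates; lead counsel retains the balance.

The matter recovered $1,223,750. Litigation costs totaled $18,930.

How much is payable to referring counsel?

$39,747.75

Fee base (net of costs): $1,223,750 − $18,930 = $1,204,820
First $79,000 at 34% = $26,860.00
Next $200,500 at 24.5% = $49,122.50
Next $103,000 at 21.5% = $22,145.00
Remaining $822,320 at 16.5% = $135,682.80
Fee: $26,860.00 + $49,122.50 + $22,145.00 + $135,682.80 = $233,810.30
Referral share: 17% of $233,810.30 = $39,747.75; lead counsel retains $233,810.30 − $39,747.75 = $194,062.55.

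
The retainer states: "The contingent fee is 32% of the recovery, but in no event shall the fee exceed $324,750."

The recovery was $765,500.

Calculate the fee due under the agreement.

32% of $765,500 = $244,960.00
That is under the $324,750 cap.

$244,960.00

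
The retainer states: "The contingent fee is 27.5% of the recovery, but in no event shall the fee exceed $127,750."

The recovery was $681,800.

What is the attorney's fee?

$127,750.00

27.5% of $681,800 = $187,495.00
That exceeds the $127,750 cap, so the fee is capped at $127,750.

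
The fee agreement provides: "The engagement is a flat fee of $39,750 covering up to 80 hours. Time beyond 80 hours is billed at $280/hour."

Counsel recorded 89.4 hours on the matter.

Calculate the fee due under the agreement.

Flat fee: $39,750.00
Excess hours: 89.4 − 80 = 9.4
Overrun: 9.4 × $280 = $2,632.00
Total: $39,750.00 + $2,632.00 = $42,382.00

$42,382.00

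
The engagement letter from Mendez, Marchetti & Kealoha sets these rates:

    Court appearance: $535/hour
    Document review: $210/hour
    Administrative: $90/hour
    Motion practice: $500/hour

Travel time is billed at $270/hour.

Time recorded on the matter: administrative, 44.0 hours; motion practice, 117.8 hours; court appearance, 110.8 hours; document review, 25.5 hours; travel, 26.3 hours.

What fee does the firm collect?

$134,594.00

Court appearance: 110.8 × $535 = $59,278.00
Document review: 25.5 × $210 = $5,355.00
Administrative: 44.0 × $90 = $3,960.00
Motion practice: 117.8 × $500 = $58,900.00
Subtotal: $59,278.00 + $5,355.00 + $3,960.00 + $58,900.00 = $127,493.00
Travel: 26.3 × $270 = $7,101.00
Total: $127,493.00 + $7,101.00 = $134,594.00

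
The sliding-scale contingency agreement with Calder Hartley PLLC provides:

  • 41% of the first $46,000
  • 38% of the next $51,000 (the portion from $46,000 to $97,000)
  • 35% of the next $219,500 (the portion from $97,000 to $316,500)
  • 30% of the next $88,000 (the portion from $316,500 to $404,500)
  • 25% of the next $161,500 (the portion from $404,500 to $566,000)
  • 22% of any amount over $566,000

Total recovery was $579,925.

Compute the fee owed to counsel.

First $46,000 at 41% = $18,860.00
Next $51,000 at 38% = $19,380.00
Next $219,500 at 35% = $76,825.00
Next $88,000 at 30% = $26,400.00
Next $161,500 at 25% = $40,375.00
Remaining $13,925 at 22% = $3,063.50
Fee: $18,860.00 + $19,380.00 + $76,825.00 + $26,400.00 + $40,375.00 + $3,063.50 = $184,903.50

$184,903.50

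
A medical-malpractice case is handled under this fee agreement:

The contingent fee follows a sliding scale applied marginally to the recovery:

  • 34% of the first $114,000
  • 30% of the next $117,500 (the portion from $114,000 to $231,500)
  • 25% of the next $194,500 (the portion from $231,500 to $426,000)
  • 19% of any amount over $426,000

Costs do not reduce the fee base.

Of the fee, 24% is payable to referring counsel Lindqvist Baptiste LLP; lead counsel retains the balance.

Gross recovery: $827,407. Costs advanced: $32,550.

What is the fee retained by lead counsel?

$151,165.77

Fee base is the gross recovery, $827,407; costs are reimbursed separately.
First $114,000 at 34% = $38,760.00
Next $117,500 at 30% = $35,250.00
Next $194,500 at 25% = $48,625.00
Remaining $401,407 at 19% = $76,267.33
Fee: $38,760.00 + $35,250.00 + $48,625.00 + $76,267.33 = $198,902.33
Referral share: 24% of $198,902.33 = $47,736.56; lead counsel retains $198,902.33 − $47,736.56 = $151,165.77.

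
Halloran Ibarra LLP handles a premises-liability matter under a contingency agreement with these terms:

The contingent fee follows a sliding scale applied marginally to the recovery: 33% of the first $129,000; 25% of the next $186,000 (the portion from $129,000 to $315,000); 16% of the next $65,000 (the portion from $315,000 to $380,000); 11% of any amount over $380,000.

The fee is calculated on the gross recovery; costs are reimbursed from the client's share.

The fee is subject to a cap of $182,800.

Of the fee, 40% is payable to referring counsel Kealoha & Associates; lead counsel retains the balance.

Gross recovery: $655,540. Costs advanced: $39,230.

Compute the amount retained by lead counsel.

Fee base is the gross recovery, $655,540; costs are reimbursed separately.
First $129,000 at 33% = $42,570.00
Next $186,000 at 25% = $46,500.00
Next $65,000 at 16% = $10,400.00
Remaining $275,540 at 11% = $30,309.40
Fee: $42,570.00 + $46,500.00 + $10,400.00 + $30,309.40 = $129,779.40
$129,779.40 is under the $182,800 cap.
Referral share: 40% of $129,779.40 = $51,911.76; lead counsel retains $129,779.40 − $51,911.76 = $77,867.64.

$77,867.64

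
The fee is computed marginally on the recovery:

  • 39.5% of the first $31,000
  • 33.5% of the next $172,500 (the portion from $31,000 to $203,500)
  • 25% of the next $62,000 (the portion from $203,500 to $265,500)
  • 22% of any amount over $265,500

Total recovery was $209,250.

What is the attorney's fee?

First $31,000 at 39.5% = $12,245.00
Next $172,500 at 33.5% = $57,787.50
Remaining $5,750 at 25% = $1,437.50
Fee: $12,245.00 + $57,787.50 + $1,437.50 = $71,470.00

$71,470.00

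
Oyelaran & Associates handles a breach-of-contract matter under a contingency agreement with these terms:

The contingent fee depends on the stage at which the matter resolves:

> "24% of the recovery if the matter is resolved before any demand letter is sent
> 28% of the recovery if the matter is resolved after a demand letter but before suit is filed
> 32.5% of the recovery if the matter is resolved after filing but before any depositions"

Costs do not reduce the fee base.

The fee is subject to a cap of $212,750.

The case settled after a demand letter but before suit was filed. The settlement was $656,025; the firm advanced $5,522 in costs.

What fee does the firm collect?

Fee base is the gross recovery, $656,025; costs are reimbursed separately.
The matter settled after a demand letter but before suit was filed, so the 28% rate applies.
$656,025 × 28% = $183,687.00
$183,687.00 is under the $212,750 cap.

$183,687.00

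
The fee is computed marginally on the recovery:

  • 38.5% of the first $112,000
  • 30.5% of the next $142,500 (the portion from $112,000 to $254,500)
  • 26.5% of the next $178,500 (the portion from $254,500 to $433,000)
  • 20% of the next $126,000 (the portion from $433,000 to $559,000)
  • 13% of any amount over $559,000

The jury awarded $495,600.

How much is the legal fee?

First $112,000 at 38.5% = $43,120.00
Next $142,500 at 30.5% = $43,462.50
Next $178,500 at 26.5% = $47,302.50
Remaining $62,600 at 20% = $12,520.00
Fee: $43,120.00 + $43,462.50 + $47,302.50 + $12,520.00 = $146,405.00

$146,405.00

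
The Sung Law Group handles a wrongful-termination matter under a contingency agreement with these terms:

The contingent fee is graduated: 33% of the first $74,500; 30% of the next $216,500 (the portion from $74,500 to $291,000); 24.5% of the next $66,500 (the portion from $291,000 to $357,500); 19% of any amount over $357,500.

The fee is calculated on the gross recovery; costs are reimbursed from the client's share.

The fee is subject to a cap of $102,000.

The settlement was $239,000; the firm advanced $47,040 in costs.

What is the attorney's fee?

$73,935.00

Fee base is the gross recovery, $239,000; costs are reimbursed separately.
First $74,500 at 33% = $24,585.00
Remaining $164,500 at 30% = $49,350.00
Fee: $24,585.00 + $49,350.00 = $73,935.00
$73,935.00 is under the $102,000 cap.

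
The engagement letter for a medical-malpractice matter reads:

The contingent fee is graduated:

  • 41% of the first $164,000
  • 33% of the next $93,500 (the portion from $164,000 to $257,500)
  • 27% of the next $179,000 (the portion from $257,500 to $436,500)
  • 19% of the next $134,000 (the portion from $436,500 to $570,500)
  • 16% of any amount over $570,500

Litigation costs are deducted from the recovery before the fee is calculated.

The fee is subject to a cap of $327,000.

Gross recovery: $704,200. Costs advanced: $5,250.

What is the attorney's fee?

$192,437.00

Fee base (net of costs): $704,200 − $5,250 = $698,950
First $164,000 at 41% = $67,240.00
Next $93,500 at 33% = $30,855.00
Next $179,000 at 27% = $48,330.00
Next $134,000 at 19% = $25,460.00
Remaining $128,450 at 16% = $20,552.00
Fee: $67,240.00 + $30,855.00 + $48,330.00 + $25,460.00 + $20,552.00 = $192,437.00
$192,437.00 is under the $327,000 cap.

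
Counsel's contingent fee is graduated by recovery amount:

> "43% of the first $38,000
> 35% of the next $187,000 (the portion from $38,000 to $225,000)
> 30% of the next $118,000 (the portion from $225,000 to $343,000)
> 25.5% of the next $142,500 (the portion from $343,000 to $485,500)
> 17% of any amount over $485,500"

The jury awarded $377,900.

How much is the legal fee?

$126,089.50

First $38,000 at 43% = $16,340.00
Next $187,000 at 35% = $65,450.00
Next $118,000 at 30% = $35,400.00
Remaining $34,900 at 25.5% = $8,899.50
Fee: $16,340.00 + $65,450.00 + $35,400.00 + $8,899.50 = $126,089.50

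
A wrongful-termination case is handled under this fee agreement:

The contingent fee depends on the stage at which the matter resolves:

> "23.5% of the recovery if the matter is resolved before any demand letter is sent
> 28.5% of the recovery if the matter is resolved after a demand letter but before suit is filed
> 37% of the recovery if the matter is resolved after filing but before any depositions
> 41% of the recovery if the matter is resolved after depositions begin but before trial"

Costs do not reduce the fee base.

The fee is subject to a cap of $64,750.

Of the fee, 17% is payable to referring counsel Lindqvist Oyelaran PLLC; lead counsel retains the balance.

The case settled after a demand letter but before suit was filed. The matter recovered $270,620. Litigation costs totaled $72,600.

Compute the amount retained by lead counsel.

$53,742.50

Fee base is the gross recovery, $270,620; costs are reimbursed separately.
The matter settled after a demand letter but before suit was filed, so the 28.5% rate applies.
$270,620 × 28.5% = $77,126.70
$77,126.70 exceeds the $64,750 cap, so the fee is capped at $64,750.00.
Referral share: 17% of $64,750.00 = $11,007.50; lead counsel retains $64,750.00 − $11,007.50 = $53,742.50.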